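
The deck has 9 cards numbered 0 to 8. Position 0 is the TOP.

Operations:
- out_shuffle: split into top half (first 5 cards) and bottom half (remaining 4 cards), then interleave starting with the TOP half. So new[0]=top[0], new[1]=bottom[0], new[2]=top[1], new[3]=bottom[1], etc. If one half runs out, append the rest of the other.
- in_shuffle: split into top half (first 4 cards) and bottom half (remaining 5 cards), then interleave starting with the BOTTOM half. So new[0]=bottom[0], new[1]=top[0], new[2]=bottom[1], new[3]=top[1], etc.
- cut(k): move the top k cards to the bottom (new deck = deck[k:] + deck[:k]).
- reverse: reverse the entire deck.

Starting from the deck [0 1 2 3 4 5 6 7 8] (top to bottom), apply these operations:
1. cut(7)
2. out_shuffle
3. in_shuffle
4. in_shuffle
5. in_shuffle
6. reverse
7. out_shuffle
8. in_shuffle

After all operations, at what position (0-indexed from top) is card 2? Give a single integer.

Answer: 1

Derivation:
After op 1 (cut(7)): [7 8 0 1 2 3 4 5 6]
After op 2 (out_shuffle): [7 3 8 4 0 5 1 6 2]
After op 3 (in_shuffle): [0 7 5 3 1 8 6 4 2]
After op 4 (in_shuffle): [1 0 8 7 6 5 4 3 2]
After op 5 (in_shuffle): [6 1 5 0 4 8 3 7 2]
After op 6 (reverse): [2 7 3 8 4 0 5 1 6]
After op 7 (out_shuffle): [2 0 7 5 3 1 8 6 4]
After op 8 (in_shuffle): [3 2 1 0 8 7 6 5 4]
Card 2 is at position 1.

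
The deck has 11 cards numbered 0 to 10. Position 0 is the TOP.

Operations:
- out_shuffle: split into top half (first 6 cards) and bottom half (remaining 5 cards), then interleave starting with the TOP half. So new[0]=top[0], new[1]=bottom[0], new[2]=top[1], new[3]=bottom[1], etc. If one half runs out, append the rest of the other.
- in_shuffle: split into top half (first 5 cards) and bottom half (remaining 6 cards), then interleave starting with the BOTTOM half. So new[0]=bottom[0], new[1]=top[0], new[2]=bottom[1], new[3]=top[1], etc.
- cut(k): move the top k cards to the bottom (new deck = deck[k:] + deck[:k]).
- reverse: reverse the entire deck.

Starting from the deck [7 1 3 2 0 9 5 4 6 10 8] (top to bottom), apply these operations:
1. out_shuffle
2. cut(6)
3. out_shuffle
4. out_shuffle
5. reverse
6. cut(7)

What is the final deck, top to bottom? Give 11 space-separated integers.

After op 1 (out_shuffle): [7 5 1 4 3 6 2 10 0 8 9]
After op 2 (cut(6)): [2 10 0 8 9 7 5 1 4 3 6]
After op 3 (out_shuffle): [2 5 10 1 0 4 8 3 9 6 7]
After op 4 (out_shuffle): [2 8 5 3 10 9 1 6 0 7 4]
After op 5 (reverse): [4 7 0 6 1 9 10 3 5 8 2]
After op 6 (cut(7)): [3 5 8 2 4 7 0 6 1 9 10]

Answer: 3 5 8 2 4 7 0 6 1 9 10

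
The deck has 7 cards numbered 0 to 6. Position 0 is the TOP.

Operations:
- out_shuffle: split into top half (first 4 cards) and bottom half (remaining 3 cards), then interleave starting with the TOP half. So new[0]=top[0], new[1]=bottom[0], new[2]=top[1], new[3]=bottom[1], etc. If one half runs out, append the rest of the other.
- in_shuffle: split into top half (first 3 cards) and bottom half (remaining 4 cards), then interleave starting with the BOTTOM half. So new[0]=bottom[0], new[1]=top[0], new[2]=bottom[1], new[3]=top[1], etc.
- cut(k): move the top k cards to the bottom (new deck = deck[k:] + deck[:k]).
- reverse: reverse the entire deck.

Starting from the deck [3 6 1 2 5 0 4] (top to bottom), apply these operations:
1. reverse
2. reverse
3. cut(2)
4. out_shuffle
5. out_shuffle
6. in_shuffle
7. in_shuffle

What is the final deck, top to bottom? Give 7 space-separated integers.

Answer: 5 6 0 1 4 2 3

Derivation:
After op 1 (reverse): [4 0 5 2 1 6 3]
After op 2 (reverse): [3 6 1 2 5 0 4]
After op 3 (cut(2)): [1 2 5 0 4 3 6]
After op 4 (out_shuffle): [1 4 2 3 5 6 0]
After op 5 (out_shuffle): [1 5 4 6 2 0 3]
After op 6 (in_shuffle): [6 1 2 5 0 4 3]
After op 7 (in_shuffle): [5 6 0 1 4 2 3]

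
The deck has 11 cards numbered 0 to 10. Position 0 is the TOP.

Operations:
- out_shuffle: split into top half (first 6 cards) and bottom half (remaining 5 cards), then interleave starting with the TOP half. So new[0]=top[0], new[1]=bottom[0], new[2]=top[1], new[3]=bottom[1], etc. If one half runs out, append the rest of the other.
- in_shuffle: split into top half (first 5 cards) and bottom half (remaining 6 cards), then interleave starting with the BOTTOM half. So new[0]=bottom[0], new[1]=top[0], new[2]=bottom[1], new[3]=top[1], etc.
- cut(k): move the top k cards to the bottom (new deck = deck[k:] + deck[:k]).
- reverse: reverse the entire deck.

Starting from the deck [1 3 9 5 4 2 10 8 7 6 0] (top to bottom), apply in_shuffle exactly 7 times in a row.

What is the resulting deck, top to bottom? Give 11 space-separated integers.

Answer: 8 4 3 6 10 5 1 7 2 9 0

Derivation:
After op 1 (in_shuffle): [2 1 10 3 8 9 7 5 6 4 0]
After op 2 (in_shuffle): [9 2 7 1 5 10 6 3 4 8 0]
After op 3 (in_shuffle): [10 9 6 2 3 7 4 1 8 5 0]
After op 4 (in_shuffle): [7 10 4 9 1 6 8 2 5 3 0]
After op 5 (in_shuffle): [6 7 8 10 2 4 5 9 3 1 0]
After op 6 (in_shuffle): [4 6 5 7 9 8 3 10 1 2 0]
After op 7 (in_shuffle): [8 4 3 6 10 5 1 7 2 9 0]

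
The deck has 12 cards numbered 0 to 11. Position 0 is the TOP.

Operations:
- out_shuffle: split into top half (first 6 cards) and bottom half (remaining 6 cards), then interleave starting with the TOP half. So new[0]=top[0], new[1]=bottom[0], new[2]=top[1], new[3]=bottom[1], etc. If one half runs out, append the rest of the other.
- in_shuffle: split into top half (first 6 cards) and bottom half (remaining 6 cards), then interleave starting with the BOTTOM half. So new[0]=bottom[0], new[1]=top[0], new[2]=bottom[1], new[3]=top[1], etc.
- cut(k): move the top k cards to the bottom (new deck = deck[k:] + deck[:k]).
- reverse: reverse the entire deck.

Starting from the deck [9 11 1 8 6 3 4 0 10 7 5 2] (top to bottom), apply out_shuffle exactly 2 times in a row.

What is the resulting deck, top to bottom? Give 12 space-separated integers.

Answer: 9 8 4 7 11 6 0 5 1 3 10 2

Derivation:
After op 1 (out_shuffle): [9 4 11 0 1 10 8 7 6 5 3 2]
After op 2 (out_shuffle): [9 8 4 7 11 6 0 5 1 3 10 2]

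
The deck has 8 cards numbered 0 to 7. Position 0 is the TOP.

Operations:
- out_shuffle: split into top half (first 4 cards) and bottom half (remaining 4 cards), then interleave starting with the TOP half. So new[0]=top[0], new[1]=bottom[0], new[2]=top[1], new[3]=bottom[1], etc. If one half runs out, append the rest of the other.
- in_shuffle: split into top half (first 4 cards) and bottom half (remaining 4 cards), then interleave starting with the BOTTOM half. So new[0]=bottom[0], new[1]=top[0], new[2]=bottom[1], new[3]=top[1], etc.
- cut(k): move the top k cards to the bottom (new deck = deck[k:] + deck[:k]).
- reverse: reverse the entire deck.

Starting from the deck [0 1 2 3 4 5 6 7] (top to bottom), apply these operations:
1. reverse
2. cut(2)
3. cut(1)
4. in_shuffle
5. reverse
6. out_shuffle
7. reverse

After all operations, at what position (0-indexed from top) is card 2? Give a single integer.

After op 1 (reverse): [7 6 5 4 3 2 1 0]
After op 2 (cut(2)): [5 4 3 2 1 0 7 6]
After op 3 (cut(1)): [4 3 2 1 0 7 6 5]
After op 4 (in_shuffle): [0 4 7 3 6 2 5 1]
After op 5 (reverse): [1 5 2 6 3 7 4 0]
After op 6 (out_shuffle): [1 3 5 7 2 4 6 0]
After op 7 (reverse): [0 6 4 2 7 5 3 1]
Card 2 is at position 3.

Answer: 3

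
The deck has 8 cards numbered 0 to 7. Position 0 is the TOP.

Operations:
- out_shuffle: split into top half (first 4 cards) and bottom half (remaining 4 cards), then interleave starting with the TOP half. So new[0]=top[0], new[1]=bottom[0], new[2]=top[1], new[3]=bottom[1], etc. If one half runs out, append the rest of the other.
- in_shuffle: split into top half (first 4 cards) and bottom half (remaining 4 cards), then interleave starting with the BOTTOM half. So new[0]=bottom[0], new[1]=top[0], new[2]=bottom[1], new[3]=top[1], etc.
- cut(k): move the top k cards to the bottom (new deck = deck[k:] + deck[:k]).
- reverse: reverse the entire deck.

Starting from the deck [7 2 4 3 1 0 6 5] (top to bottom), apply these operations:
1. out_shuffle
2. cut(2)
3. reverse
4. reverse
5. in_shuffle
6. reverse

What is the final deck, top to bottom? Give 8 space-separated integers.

After op 1 (out_shuffle): [7 1 2 0 4 6 3 5]
After op 2 (cut(2)): [2 0 4 6 3 5 7 1]
After op 3 (reverse): [1 7 5 3 6 4 0 2]
After op 4 (reverse): [2 0 4 6 3 5 7 1]
After op 5 (in_shuffle): [3 2 5 0 7 4 1 6]
After op 6 (reverse): [6 1 4 7 0 5 2 3]

Answer: 6 1 4 7 0 5 2 3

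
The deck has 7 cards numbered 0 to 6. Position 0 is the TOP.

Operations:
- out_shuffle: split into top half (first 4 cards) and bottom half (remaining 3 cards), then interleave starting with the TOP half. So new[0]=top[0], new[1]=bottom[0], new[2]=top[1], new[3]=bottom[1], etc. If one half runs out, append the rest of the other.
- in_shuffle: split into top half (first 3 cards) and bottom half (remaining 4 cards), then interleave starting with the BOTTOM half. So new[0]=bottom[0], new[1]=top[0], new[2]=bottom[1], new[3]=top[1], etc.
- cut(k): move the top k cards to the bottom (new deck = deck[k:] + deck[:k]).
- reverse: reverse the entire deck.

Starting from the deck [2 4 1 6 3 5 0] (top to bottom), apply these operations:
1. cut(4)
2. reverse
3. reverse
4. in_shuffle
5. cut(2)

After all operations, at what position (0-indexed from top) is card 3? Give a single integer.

Answer: 6

Derivation:
After op 1 (cut(4)): [3 5 0 2 4 1 6]
After op 2 (reverse): [6 1 4 2 0 5 3]
After op 3 (reverse): [3 5 0 2 4 1 6]
After op 4 (in_shuffle): [2 3 4 5 1 0 6]
After op 5 (cut(2)): [4 5 1 0 6 2 3]
Card 3 is at position 6.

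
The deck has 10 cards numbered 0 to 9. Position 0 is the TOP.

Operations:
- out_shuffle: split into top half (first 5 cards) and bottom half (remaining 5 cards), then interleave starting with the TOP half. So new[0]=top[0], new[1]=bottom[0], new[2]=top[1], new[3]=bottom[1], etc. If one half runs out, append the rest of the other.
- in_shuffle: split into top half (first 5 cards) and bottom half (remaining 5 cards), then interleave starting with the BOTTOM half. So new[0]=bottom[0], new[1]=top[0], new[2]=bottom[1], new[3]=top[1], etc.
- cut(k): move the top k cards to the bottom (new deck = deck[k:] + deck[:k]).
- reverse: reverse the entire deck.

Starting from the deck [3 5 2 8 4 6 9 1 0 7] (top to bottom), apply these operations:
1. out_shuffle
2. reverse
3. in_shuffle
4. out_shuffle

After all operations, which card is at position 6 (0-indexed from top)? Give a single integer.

After op 1 (out_shuffle): [3 6 5 9 2 1 8 0 4 7]
After op 2 (reverse): [7 4 0 8 1 2 9 5 6 3]
After op 3 (in_shuffle): [2 7 9 4 5 0 6 8 3 1]
After op 4 (out_shuffle): [2 0 7 6 9 8 4 3 5 1]
Position 6: card 4.

Answer: 4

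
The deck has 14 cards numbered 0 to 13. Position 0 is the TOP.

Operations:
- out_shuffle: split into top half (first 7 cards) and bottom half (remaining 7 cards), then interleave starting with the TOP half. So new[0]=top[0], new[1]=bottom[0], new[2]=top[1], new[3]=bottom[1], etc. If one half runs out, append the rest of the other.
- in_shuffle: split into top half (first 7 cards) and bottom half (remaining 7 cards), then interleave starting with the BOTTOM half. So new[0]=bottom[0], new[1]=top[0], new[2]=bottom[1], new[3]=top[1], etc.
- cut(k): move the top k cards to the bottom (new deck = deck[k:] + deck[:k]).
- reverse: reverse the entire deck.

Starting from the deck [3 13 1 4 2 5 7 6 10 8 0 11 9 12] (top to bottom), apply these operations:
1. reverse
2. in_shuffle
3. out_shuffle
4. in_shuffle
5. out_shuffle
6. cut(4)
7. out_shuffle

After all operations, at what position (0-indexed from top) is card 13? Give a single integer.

After op 1 (reverse): [12 9 11 0 8 10 6 7 5 2 4 1 13 3]
After op 2 (in_shuffle): [7 12 5 9 2 11 4 0 1 8 13 10 3 6]
After op 3 (out_shuffle): [7 0 12 1 5 8 9 13 2 10 11 3 4 6]
After op 4 (in_shuffle): [13 7 2 0 10 12 11 1 3 5 4 8 6 9]
After op 5 (out_shuffle): [13 1 7 3 2 5 0 4 10 8 12 6 11 9]
After op 6 (cut(4)): [2 5 0 4 10 8 12 6 11 9 13 1 7 3]
After op 7 (out_shuffle): [2 6 5 11 0 9 4 13 10 1 8 7 12 3]
Card 13 is at position 7.

Answer: 7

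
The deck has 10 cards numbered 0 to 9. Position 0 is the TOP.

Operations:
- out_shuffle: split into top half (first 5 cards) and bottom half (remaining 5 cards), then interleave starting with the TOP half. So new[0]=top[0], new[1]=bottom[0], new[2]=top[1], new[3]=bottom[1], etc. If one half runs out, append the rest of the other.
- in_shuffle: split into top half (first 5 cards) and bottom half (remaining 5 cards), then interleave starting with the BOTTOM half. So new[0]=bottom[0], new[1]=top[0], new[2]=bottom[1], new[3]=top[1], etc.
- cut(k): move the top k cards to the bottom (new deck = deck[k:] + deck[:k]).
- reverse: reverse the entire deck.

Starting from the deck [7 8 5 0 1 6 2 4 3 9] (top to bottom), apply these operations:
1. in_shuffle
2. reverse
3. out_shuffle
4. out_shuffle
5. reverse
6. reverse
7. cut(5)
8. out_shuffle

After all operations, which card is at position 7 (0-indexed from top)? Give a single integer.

After op 1 (in_shuffle): [6 7 2 8 4 5 3 0 9 1]
After op 2 (reverse): [1 9 0 3 5 4 8 2 7 6]
After op 3 (out_shuffle): [1 4 9 8 0 2 3 7 5 6]
After op 4 (out_shuffle): [1 2 4 3 9 7 8 5 0 6]
After op 5 (reverse): [6 0 5 8 7 9 3 4 2 1]
After op 6 (reverse): [1 2 4 3 9 7 8 5 0 6]
After op 7 (cut(5)): [7 8 5 0 6 1 2 4 3 9]
After op 8 (out_shuffle): [7 1 8 2 5 4 0 3 6 9]
Position 7: card 3.

Answer: 3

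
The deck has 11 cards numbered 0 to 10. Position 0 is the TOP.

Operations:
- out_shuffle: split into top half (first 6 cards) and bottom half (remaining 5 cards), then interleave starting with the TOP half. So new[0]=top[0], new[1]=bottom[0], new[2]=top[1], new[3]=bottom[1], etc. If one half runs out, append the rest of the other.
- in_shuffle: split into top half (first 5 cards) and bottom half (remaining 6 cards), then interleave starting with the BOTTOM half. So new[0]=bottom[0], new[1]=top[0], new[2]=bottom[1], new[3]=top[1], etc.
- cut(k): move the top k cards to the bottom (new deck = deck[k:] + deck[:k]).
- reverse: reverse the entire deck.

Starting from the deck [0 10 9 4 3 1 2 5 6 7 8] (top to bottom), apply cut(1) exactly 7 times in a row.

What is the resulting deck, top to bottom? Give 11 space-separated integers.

After op 1 (cut(1)): [10 9 4 3 1 2 5 6 7 8 0]
After op 2 (cut(1)): [9 4 3 1 2 5 6 7 8 0 10]
After op 3 (cut(1)): [4 3 1 2 5 6 7 8 0 10 9]
After op 4 (cut(1)): [3 1 2 5 6 7 8 0 10 9 4]
After op 5 (cut(1)): [1 2 5 6 7 8 0 10 9 4 3]
After op 6 (cut(1)): [2 5 6 7 8 0 10 9 4 3 1]
After op 7 (cut(1)): [5 6 7 8 0 10 9 4 3 1 2]

Answer: 5 6 7 8 0 10 9 4 3 1 2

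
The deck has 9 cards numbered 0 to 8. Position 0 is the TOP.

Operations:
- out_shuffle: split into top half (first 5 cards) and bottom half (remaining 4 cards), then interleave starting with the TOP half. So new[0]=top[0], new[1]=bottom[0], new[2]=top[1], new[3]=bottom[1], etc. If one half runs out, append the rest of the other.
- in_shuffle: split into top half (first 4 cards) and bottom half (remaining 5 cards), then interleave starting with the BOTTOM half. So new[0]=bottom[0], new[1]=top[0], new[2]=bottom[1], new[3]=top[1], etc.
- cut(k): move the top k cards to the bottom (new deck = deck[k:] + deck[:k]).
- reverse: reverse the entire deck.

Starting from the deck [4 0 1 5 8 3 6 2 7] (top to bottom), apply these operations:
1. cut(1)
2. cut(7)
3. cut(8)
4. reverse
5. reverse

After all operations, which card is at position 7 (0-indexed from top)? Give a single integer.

Answer: 3

Derivation:
After op 1 (cut(1)): [0 1 5 8 3 6 2 7 4]
After op 2 (cut(7)): [7 4 0 1 5 8 3 6 2]
After op 3 (cut(8)): [2 7 4 0 1 5 8 3 6]
After op 4 (reverse): [6 3 8 5 1 0 4 7 2]
After op 5 (reverse): [2 7 4 0 1 5 8 3 6]
Position 7: card 3.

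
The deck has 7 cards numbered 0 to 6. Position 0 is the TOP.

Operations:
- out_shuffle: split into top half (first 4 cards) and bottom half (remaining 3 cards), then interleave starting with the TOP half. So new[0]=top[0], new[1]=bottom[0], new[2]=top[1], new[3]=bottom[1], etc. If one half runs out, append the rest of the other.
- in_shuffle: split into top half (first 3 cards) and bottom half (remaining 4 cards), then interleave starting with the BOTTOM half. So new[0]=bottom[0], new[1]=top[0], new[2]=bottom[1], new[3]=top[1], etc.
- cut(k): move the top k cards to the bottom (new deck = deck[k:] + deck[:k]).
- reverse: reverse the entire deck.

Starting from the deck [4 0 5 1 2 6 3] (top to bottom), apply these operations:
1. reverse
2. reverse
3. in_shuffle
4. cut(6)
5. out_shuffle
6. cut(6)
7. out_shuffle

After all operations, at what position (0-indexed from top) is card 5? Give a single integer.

After op 1 (reverse): [3 6 2 1 5 0 4]
After op 2 (reverse): [4 0 5 1 2 6 3]
After op 3 (in_shuffle): [1 4 2 0 6 5 3]
After op 4 (cut(6)): [3 1 4 2 0 6 5]
After op 5 (out_shuffle): [3 0 1 6 4 5 2]
After op 6 (cut(6)): [2 3 0 1 6 4 5]
After op 7 (out_shuffle): [2 6 3 4 0 5 1]
Card 5 is at position 5.

Answer: 5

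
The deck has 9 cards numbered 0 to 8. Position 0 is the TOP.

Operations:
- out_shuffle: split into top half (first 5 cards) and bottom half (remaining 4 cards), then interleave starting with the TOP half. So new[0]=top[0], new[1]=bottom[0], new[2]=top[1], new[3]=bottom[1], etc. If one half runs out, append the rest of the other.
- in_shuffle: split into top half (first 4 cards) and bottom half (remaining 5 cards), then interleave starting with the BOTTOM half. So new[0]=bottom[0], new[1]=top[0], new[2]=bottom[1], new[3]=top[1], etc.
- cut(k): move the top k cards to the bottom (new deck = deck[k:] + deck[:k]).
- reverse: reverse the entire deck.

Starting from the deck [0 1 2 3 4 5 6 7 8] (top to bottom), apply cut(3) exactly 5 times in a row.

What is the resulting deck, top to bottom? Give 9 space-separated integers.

Answer: 6 7 8 0 1 2 3 4 5

Derivation:
After op 1 (cut(3)): [3 4 5 6 7 8 0 1 2]
After op 2 (cut(3)): [6 7 8 0 1 2 3 4 5]
After op 3 (cut(3)): [0 1 2 3 4 5 6 7 8]
After op 4 (cut(3)): [3 4 5 6 7 8 0 1 2]
After op 5 (cut(3)): [6 7 8 0 1 2 3 4 5]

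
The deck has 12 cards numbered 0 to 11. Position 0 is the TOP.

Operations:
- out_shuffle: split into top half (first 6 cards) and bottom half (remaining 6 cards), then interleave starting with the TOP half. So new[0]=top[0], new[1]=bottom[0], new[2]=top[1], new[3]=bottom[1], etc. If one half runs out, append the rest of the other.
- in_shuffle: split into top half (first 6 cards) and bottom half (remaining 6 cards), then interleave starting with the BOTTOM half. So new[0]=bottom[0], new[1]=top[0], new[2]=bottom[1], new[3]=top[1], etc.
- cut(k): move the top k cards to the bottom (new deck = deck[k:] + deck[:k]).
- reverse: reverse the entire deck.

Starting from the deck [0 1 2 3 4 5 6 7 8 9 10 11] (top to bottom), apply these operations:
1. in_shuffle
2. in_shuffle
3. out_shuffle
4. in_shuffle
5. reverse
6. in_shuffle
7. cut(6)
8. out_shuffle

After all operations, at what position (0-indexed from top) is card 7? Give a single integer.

Answer: 2

Derivation:
After op 1 (in_shuffle): [6 0 7 1 8 2 9 3 10 4 11 5]
After op 2 (in_shuffle): [9 6 3 0 10 7 4 1 11 8 5 2]
After op 3 (out_shuffle): [9 4 6 1 3 11 0 8 10 5 7 2]
After op 4 (in_shuffle): [0 9 8 4 10 6 5 1 7 3 2 11]
After op 5 (reverse): [11 2 3 7 1 5 6 10 4 8 9 0]
After op 6 (in_shuffle): [6 11 10 2 4 3 8 7 9 1 0 5]
After op 7 (cut(6)): [8 7 9 1 0 5 6 11 10 2 4 3]
After op 8 (out_shuffle): [8 6 7 11 9 10 1 2 0 4 5 3]
Card 7 is at position 2.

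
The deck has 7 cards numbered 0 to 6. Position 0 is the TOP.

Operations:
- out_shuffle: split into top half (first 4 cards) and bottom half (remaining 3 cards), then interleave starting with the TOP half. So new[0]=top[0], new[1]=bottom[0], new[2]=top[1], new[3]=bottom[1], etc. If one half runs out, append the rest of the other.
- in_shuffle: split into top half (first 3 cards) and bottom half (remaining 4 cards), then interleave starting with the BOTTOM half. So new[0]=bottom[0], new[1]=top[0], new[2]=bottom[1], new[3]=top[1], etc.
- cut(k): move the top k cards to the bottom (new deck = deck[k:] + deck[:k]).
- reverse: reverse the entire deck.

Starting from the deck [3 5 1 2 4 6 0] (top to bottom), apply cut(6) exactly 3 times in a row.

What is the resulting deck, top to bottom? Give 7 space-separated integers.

Answer: 4 6 0 3 5 1 2

Derivation:
After op 1 (cut(6)): [0 3 5 1 2 4 6]
After op 2 (cut(6)): [6 0 3 5 1 2 4]
After op 3 (cut(6)): [4 6 0 3 5 1 2]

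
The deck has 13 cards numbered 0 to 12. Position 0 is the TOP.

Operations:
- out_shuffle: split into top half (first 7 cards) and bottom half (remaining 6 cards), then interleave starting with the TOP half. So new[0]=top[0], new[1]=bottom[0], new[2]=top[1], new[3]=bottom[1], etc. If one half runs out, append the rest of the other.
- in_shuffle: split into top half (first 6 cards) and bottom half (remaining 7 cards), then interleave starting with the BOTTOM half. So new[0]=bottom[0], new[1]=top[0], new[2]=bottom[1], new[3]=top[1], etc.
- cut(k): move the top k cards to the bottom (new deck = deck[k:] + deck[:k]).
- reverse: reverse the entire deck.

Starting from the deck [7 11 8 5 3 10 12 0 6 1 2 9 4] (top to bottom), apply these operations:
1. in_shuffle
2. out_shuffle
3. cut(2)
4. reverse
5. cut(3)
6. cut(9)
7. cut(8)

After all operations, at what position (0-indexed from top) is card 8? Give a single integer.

After op 1 (in_shuffle): [12 7 0 11 6 8 1 5 2 3 9 10 4]
After op 2 (out_shuffle): [12 5 7 2 0 3 11 9 6 10 8 4 1]
After op 3 (cut(2)): [7 2 0 3 11 9 6 10 8 4 1 12 5]
After op 4 (reverse): [5 12 1 4 8 10 6 9 11 3 0 2 7]
After op 5 (cut(3)): [4 8 10 6 9 11 3 0 2 7 5 12 1]
After op 6 (cut(9)): [7 5 12 1 4 8 10 6 9 11 3 0 2]
After op 7 (cut(8)): [9 11 3 0 2 7 5 12 1 4 8 10 6]
Card 8 is at position 10.

Answer: 10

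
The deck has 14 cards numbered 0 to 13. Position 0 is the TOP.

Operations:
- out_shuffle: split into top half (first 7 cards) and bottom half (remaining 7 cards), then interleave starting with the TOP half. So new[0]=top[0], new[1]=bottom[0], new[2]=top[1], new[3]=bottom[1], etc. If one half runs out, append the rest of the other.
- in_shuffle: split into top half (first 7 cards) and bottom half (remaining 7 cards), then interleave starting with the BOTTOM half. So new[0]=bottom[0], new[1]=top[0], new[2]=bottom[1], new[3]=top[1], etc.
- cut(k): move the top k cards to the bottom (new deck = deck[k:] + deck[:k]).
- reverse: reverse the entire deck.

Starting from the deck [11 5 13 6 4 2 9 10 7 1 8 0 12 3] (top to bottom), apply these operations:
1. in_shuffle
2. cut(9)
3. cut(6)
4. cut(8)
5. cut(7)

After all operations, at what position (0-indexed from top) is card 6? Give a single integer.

After op 1 (in_shuffle): [10 11 7 5 1 13 8 6 0 4 12 2 3 9]
After op 2 (cut(9)): [4 12 2 3 9 10 11 7 5 1 13 8 6 0]
After op 3 (cut(6)): [11 7 5 1 13 8 6 0 4 12 2 3 9 10]
After op 4 (cut(8)): [4 12 2 3 9 10 11 7 5 1 13 8 6 0]
After op 5 (cut(7)): [7 5 1 13 8 6 0 4 12 2 3 9 10 11]
Card 6 is at position 5.

Answer: 5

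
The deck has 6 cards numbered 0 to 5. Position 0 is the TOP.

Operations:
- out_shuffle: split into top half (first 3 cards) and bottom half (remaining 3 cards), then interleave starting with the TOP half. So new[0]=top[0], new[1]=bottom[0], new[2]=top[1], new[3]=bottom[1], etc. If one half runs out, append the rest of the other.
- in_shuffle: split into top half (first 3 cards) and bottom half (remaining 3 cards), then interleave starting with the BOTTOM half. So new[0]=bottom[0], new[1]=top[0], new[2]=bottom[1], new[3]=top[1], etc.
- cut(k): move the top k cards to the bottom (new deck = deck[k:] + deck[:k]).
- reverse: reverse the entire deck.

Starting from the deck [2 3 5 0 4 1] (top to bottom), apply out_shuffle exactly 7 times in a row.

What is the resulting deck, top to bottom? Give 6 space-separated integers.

Answer: 2 5 4 3 0 1

Derivation:
After op 1 (out_shuffle): [2 0 3 4 5 1]
After op 2 (out_shuffle): [2 4 0 5 3 1]
After op 3 (out_shuffle): [2 5 4 3 0 1]
After op 4 (out_shuffle): [2 3 5 0 4 1]
After op 5 (out_shuffle): [2 0 3 4 5 1]
After op 6 (out_shuffle): [2 4 0 5 3 1]
After op 7 (out_shuffle): [2 5 4 3 0 1]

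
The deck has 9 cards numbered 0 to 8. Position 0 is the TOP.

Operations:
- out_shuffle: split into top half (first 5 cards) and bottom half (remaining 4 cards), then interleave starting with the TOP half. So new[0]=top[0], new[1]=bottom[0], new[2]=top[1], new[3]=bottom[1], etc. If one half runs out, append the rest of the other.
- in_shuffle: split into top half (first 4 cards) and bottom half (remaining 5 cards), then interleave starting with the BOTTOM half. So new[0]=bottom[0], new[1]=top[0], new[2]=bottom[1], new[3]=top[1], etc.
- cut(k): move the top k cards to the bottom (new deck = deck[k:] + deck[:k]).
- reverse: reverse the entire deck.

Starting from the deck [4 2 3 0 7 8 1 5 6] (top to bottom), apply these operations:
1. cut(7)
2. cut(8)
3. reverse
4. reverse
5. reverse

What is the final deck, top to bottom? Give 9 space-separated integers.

Answer: 8 7 0 3 2 4 6 5 1

Derivation:
After op 1 (cut(7)): [5 6 4 2 3 0 7 8 1]
After op 2 (cut(8)): [1 5 6 4 2 3 0 7 8]
After op 3 (reverse): [8 7 0 3 2 4 6 5 1]
After op 4 (reverse): [1 5 6 4 2 3 0 7 8]
After op 5 (reverse): [8 7 0 3 2 4 6 5 1]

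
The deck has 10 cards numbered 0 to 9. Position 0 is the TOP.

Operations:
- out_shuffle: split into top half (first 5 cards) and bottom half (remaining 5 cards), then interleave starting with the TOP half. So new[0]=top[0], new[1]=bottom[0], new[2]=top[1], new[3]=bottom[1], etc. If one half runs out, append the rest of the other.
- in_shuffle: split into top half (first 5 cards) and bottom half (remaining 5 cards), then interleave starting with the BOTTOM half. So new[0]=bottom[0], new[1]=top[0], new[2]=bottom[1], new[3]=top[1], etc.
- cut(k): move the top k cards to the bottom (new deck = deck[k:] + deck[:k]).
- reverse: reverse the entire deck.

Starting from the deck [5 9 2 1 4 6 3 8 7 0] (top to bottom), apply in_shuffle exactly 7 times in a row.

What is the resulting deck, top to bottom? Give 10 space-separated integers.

After op 1 (in_shuffle): [6 5 3 9 8 2 7 1 0 4]
After op 2 (in_shuffle): [2 6 7 5 1 3 0 9 4 8]
After op 3 (in_shuffle): [3 2 0 6 9 7 4 5 8 1]
After op 4 (in_shuffle): [7 3 4 2 5 0 8 6 1 9]
After op 5 (in_shuffle): [0 7 8 3 6 4 1 2 9 5]
After op 6 (in_shuffle): [4 0 1 7 2 8 9 3 5 6]
After op 7 (in_shuffle): [8 4 9 0 3 1 5 7 6 2]

Answer: 8 4 9 0 3 1 5 7 6 2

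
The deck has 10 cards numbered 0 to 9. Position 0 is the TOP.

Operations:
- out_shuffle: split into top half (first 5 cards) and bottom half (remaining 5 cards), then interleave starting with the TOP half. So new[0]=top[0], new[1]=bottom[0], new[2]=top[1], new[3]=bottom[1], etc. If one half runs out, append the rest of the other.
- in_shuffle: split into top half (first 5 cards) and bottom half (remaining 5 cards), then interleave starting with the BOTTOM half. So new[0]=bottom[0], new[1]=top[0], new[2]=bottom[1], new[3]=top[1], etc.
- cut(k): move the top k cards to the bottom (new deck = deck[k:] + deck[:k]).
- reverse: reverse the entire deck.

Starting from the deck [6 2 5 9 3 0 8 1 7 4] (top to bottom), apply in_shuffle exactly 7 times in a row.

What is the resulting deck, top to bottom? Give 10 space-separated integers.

After op 1 (in_shuffle): [0 6 8 2 1 5 7 9 4 3]
After op 2 (in_shuffle): [5 0 7 6 9 8 4 2 3 1]
After op 3 (in_shuffle): [8 5 4 0 2 7 3 6 1 9]
After op 4 (in_shuffle): [7 8 3 5 6 4 1 0 9 2]
After op 5 (in_shuffle): [4 7 1 8 0 3 9 5 2 6]
After op 6 (in_shuffle): [3 4 9 7 5 1 2 8 6 0]
After op 7 (in_shuffle): [1 3 2 4 8 9 6 7 0 5]

Answer: 1 3 2 4 8 9 6 7 0 5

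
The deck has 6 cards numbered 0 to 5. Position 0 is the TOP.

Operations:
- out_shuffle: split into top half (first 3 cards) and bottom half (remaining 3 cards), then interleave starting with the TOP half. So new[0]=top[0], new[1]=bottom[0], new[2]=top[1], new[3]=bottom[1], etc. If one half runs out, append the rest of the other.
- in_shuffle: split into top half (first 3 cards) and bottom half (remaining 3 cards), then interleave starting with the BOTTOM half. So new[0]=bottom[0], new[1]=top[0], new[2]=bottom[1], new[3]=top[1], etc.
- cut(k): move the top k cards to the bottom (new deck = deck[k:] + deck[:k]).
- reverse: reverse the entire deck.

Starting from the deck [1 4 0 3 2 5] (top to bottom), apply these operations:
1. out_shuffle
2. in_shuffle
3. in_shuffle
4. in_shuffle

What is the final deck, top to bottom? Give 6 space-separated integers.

After op 1 (out_shuffle): [1 3 4 2 0 5]
After op 2 (in_shuffle): [2 1 0 3 5 4]
After op 3 (in_shuffle): [3 2 5 1 4 0]
After op 4 (in_shuffle): [1 3 4 2 0 5]

Answer: 1 3 4 2 0 5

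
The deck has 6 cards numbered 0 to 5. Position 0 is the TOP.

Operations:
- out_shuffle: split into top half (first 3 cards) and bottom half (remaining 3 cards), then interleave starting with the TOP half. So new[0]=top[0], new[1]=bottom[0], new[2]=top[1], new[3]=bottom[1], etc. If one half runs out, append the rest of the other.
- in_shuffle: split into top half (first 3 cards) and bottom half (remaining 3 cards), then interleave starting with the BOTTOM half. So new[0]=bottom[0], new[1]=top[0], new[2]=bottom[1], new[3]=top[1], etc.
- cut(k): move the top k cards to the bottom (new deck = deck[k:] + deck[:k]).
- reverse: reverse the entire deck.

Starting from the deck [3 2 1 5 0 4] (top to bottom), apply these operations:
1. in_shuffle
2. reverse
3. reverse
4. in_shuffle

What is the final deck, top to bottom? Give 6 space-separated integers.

Answer: 2 5 4 3 1 0

Derivation:
After op 1 (in_shuffle): [5 3 0 2 4 1]
After op 2 (reverse): [1 4 2 0 3 5]
After op 3 (reverse): [5 3 0 2 4 1]
After op 4 (in_shuffle): [2 5 4 3 1 0]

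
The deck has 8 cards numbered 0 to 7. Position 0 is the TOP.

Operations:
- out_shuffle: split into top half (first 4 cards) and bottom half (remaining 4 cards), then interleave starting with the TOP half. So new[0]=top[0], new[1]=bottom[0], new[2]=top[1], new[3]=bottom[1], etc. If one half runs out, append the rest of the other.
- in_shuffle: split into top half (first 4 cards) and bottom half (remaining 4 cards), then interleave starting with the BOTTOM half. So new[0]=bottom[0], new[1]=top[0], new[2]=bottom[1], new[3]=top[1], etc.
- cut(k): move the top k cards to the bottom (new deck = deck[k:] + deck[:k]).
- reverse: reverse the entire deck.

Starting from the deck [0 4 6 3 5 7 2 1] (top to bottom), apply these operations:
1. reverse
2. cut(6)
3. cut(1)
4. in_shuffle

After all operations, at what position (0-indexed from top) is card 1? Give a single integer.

Answer: 3

Derivation:
After op 1 (reverse): [1 2 7 5 3 6 4 0]
After op 2 (cut(6)): [4 0 1 2 7 5 3 6]
After op 3 (cut(1)): [0 1 2 7 5 3 6 4]
After op 4 (in_shuffle): [5 0 3 1 6 2 4 7]
Card 1 is at position 3.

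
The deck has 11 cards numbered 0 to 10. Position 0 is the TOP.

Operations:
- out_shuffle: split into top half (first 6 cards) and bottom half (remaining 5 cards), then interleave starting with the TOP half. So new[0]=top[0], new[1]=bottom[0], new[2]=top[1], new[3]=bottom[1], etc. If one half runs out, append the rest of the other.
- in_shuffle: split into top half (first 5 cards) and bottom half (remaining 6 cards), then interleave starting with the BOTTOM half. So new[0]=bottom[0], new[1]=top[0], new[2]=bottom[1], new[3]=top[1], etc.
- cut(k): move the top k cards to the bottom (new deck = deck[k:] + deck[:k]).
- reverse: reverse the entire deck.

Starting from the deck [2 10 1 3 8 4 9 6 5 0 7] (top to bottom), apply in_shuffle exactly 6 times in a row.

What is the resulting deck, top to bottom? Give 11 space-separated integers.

After op 1 (in_shuffle): [4 2 9 10 6 1 5 3 0 8 7]
After op 2 (in_shuffle): [1 4 5 2 3 9 0 10 8 6 7]
After op 3 (in_shuffle): [9 1 0 4 10 5 8 2 6 3 7]
After op 4 (in_shuffle): [5 9 8 1 2 0 6 4 3 10 7]
After op 5 (in_shuffle): [0 5 6 9 4 8 3 1 10 2 7]
After op 6 (in_shuffle): [8 0 3 5 1 6 10 9 2 4 7]

Answer: 8 0 3 5 1 6 10 9 2 4 7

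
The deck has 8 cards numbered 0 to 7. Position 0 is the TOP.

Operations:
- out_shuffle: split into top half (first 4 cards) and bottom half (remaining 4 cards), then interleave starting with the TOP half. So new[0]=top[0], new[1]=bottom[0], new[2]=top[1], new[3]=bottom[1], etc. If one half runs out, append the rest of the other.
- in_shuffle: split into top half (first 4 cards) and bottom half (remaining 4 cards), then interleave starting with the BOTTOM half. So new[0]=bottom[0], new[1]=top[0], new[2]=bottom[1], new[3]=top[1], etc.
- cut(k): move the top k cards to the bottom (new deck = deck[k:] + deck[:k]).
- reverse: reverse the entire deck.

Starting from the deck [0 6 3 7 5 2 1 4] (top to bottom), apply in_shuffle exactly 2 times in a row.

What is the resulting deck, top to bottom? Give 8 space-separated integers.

After op 1 (in_shuffle): [5 0 2 6 1 3 4 7]
After op 2 (in_shuffle): [1 5 3 0 4 2 7 6]

Answer: 1 5 3 0 4 2 7 6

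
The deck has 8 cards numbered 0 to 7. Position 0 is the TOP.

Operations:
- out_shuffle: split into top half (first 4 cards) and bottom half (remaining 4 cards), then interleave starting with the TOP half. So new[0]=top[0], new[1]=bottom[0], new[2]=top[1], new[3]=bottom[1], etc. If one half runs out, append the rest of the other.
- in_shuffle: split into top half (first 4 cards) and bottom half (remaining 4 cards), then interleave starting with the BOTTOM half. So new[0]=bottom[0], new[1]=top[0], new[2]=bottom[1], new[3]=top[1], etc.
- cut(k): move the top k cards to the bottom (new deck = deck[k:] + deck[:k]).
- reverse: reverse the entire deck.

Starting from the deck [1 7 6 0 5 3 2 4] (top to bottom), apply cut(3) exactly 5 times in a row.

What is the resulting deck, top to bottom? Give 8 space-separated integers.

After op 1 (cut(3)): [0 5 3 2 4 1 7 6]
After op 2 (cut(3)): [2 4 1 7 6 0 5 3]
After op 3 (cut(3)): [7 6 0 5 3 2 4 1]
After op 4 (cut(3)): [5 3 2 4 1 7 6 0]
After op 5 (cut(3)): [4 1 7 6 0 5 3 2]

Answer: 4 1 7 6 0 5 3 2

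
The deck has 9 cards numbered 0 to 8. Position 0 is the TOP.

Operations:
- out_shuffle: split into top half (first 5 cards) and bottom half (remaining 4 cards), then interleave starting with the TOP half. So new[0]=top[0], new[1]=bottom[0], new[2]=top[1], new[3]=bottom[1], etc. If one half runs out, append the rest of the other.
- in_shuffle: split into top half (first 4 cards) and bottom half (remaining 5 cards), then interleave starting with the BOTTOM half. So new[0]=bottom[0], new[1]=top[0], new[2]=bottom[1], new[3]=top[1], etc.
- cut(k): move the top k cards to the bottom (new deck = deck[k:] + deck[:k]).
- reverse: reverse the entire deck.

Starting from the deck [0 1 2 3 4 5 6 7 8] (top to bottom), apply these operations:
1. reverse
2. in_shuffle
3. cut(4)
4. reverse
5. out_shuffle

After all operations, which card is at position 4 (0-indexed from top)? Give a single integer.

Answer: 8

Derivation:
After op 1 (reverse): [8 7 6 5 4 3 2 1 0]
After op 2 (in_shuffle): [4 8 3 7 2 6 1 5 0]
After op 3 (cut(4)): [2 6 1 5 0 4 8 3 7]
After op 4 (reverse): [7 3 8 4 0 5 1 6 2]
After op 5 (out_shuffle): [7 5 3 1 8 6 4 2 0]
Position 4: card 8.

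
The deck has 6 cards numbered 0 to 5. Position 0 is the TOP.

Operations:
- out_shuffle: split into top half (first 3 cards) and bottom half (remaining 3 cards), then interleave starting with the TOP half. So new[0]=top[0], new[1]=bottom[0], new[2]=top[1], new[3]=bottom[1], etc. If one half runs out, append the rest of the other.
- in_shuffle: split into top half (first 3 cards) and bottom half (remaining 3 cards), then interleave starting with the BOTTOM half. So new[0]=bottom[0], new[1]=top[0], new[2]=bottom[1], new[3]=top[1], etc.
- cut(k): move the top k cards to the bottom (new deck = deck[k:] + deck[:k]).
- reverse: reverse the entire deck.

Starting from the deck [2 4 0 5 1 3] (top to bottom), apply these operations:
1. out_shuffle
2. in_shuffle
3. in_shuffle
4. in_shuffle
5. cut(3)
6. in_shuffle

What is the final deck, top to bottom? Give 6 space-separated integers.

After op 1 (out_shuffle): [2 5 4 1 0 3]
After op 2 (in_shuffle): [1 2 0 5 3 4]
After op 3 (in_shuffle): [5 1 3 2 4 0]
After op 4 (in_shuffle): [2 5 4 1 0 3]
After op 5 (cut(3)): [1 0 3 2 5 4]
After op 6 (in_shuffle): [2 1 5 0 4 3]

Answer: 2 1 5 0 4 3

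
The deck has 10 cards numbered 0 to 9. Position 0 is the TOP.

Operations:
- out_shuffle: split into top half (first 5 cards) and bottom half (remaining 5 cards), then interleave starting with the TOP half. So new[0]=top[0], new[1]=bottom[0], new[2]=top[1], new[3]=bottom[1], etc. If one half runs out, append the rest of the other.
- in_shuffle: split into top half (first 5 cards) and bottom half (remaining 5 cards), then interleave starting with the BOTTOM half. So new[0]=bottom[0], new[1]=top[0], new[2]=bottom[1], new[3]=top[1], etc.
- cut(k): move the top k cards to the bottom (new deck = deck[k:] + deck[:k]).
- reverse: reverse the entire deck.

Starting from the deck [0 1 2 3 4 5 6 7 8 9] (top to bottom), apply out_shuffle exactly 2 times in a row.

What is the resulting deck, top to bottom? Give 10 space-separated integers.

Answer: 0 7 5 3 1 8 6 4 2 9

Derivation:
After op 1 (out_shuffle): [0 5 1 6 2 7 3 8 4 9]
After op 2 (out_shuffle): [0 7 5 3 1 8 6 4 2 9]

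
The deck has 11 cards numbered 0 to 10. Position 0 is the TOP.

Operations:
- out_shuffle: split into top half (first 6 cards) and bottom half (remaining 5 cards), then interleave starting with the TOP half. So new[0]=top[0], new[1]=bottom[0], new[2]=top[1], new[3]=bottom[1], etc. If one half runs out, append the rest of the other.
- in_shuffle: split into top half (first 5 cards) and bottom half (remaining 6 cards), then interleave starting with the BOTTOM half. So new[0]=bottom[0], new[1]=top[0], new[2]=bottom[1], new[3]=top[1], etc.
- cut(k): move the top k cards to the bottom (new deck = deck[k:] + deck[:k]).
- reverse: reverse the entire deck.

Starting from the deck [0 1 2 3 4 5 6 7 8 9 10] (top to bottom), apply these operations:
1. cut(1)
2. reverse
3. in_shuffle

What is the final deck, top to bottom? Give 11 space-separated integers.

Answer: 6 0 5 10 4 9 3 8 2 7 1

Derivation:
After op 1 (cut(1)): [1 2 3 4 5 6 7 8 9 10 0]
After op 2 (reverse): [0 10 9 8 7 6 5 4 3 2 1]
After op 3 (in_shuffle): [6 0 5 10 4 9 3 8 2 7 1]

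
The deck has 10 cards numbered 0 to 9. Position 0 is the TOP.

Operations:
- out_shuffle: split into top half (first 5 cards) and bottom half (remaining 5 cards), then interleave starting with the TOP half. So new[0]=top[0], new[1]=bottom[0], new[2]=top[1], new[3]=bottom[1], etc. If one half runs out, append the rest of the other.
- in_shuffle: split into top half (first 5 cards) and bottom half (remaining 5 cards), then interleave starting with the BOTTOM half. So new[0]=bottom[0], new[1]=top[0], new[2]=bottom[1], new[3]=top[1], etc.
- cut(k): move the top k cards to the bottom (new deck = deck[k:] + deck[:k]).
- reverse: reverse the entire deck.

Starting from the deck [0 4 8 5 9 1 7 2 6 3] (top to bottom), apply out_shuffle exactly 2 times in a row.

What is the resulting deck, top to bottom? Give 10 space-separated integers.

After op 1 (out_shuffle): [0 1 4 7 8 2 5 6 9 3]
After op 2 (out_shuffle): [0 2 1 5 4 6 7 9 8 3]

Answer: 0 2 1 5 4 6 7 9 8 3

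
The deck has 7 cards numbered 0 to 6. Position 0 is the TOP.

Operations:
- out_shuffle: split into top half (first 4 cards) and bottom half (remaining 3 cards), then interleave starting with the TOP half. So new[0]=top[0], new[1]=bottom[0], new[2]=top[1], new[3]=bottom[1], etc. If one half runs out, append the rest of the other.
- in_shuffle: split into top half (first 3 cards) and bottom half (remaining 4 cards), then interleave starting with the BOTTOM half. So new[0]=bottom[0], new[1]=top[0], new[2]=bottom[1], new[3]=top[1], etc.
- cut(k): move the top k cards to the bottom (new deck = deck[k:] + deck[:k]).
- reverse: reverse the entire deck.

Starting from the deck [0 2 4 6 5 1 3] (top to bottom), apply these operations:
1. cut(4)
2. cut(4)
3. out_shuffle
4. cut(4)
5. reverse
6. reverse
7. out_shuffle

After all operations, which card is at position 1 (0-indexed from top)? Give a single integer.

Answer: 1

Derivation:
After op 1 (cut(4)): [5 1 3 0 2 4 6]
After op 2 (cut(4)): [2 4 6 5 1 3 0]
After op 3 (out_shuffle): [2 1 4 3 6 0 5]
After op 4 (cut(4)): [6 0 5 2 1 4 3]
After op 5 (reverse): [3 4 1 2 5 0 6]
After op 6 (reverse): [6 0 5 2 1 4 3]
After op 7 (out_shuffle): [6 1 0 4 5 3 2]
Position 1: card 1.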